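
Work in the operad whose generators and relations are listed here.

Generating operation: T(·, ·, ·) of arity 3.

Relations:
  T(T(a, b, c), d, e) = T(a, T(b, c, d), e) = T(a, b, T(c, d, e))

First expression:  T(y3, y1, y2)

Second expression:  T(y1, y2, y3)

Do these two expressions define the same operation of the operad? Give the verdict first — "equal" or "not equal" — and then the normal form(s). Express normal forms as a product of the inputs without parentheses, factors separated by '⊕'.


not equal; first: y3 ⊕ y1 ⊕ y2; second: y1 ⊕ y2 ⊕ y3


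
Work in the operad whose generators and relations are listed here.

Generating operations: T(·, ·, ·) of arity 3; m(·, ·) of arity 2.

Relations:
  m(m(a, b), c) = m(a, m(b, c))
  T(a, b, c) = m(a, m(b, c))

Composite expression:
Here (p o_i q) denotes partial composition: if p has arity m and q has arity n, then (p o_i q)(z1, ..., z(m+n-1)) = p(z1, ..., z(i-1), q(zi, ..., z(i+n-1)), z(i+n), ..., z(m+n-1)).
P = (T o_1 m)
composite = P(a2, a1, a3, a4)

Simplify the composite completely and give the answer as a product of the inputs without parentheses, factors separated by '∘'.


a2 ∘ a1 ∘ a3 ∘ a4

Every regrouping of T is equal, so read the a-inputs in written order.
m(a2, a1) spells out as a2 ∘ a1
T(m(a2, a1), a3, a4) spells out as a2 ∘ a1 ∘ a3 ∘ a4


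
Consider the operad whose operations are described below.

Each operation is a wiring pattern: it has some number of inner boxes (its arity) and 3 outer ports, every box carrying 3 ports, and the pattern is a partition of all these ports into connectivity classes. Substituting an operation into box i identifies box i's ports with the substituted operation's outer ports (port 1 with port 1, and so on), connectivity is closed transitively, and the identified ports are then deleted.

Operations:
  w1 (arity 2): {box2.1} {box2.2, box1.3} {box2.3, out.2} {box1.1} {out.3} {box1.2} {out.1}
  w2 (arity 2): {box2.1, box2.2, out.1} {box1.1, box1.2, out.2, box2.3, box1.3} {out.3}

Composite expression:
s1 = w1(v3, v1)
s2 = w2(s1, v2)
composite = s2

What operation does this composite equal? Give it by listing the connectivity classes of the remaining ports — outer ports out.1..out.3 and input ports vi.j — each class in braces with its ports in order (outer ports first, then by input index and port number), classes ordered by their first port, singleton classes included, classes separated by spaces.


{out.1, v2.1, v2.2} {out.2, v1.3, v2.3} {out.3} {v1.1} {v1.2, v3.3} {v3.1} {v3.2}

Reachability decides: close wires over w2-identified ports.
after w1, the pattern on (v3, v1) reads {out.1} {out.2, v1.3} {out.3} {v1.1} {v1.2, v3.3} {v3.1} {v3.2} (out.j = its outer ports)
after w2, the pattern on (v3, v1, v2) reads {out.1, v2.1, v2.2} {out.2, v1.3, v2.3} {out.3} {v1.1} {v1.2, v3.3} {v3.1} {v3.2} (out.j = its outer ports)


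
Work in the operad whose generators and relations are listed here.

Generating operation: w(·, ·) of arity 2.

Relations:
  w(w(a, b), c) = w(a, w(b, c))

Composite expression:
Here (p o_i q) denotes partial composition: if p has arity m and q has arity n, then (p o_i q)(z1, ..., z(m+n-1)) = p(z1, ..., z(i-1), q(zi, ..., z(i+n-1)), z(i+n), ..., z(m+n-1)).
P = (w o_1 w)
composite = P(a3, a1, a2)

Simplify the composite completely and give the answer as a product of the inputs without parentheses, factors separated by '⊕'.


Key point: w is associative — brackets drop, the a-order remains.
w(a3, a1) flattens to a3 ⊕ a1
w(w(a3, a1), a2) flattens to a3 ⊕ a1 ⊕ a2

a3 ⊕ a1 ⊕ a2


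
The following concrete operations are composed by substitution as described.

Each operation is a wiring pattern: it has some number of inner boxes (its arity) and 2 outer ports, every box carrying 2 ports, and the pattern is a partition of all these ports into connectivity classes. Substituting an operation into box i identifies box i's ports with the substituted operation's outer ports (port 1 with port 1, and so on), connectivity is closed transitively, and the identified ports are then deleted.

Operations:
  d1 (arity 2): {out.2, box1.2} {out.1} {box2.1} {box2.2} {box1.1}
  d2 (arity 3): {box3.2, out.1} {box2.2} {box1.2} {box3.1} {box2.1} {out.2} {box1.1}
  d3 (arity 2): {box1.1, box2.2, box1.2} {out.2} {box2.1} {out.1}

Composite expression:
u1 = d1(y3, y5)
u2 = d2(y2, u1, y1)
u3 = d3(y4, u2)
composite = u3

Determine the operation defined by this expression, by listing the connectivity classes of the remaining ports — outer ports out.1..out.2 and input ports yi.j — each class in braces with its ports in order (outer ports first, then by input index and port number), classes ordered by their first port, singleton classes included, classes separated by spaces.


{out.1} {out.2} {y1.1} {y1.2} {y2.1} {y2.2} {y3.1} {y3.2} {y4.1, y4.2} {y5.1} {y5.2}


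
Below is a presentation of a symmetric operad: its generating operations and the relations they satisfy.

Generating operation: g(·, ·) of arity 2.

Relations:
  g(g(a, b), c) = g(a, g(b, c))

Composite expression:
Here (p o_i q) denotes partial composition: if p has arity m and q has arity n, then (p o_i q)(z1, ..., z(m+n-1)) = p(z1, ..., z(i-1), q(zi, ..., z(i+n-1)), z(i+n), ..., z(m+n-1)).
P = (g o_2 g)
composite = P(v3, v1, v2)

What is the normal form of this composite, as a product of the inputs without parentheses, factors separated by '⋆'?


v3 ⋆ v1 ⋆ v2

Under associativity of g, the answer is the v's in reading order.
g(v1, v2) reduces to v1 ⋆ v2
g(v3, g(v1, v2)) reduces to v3 ⋆ v1 ⋆ v2


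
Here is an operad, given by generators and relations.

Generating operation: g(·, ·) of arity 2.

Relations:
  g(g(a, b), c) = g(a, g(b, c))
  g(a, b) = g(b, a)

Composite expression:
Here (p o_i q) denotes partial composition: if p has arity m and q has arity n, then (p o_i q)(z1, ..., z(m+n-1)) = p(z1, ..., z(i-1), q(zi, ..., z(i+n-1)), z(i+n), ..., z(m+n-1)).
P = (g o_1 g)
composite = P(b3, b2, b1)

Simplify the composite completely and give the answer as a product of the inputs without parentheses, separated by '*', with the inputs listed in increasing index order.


b1 * b2 * b3

Any arrangement under g is one operation, so sort the b-inputs.
g(b3, b2) unparenthesizes to b3 * b2
g(g(b3, b2), b1) unparenthesizes to b3 * b2 * b1
the factors in increasing index order: b1 * b2 * b3


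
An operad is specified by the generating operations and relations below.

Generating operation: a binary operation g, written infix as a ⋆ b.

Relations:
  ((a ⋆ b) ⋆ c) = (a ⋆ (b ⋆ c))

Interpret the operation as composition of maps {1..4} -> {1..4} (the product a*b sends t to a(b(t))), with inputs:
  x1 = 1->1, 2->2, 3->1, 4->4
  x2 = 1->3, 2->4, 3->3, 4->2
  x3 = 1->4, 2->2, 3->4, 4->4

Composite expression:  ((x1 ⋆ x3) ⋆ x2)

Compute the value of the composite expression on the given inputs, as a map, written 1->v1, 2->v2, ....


1->4, 2->4, 3->4, 4->2


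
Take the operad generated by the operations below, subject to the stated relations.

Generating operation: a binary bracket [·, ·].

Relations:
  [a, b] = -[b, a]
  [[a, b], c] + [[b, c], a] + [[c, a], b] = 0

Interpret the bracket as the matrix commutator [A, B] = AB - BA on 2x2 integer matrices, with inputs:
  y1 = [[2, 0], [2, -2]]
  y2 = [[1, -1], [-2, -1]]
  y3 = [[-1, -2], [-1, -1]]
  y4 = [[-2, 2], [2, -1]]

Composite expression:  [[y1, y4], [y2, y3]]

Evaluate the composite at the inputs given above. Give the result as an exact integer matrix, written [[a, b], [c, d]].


[[-24, 80], [76, 24]]

[y1, y4] = [[-4, 8], [-10, 4]]
[y2, y3] = [[-3, -4], [2, 3]]
[[y1, y4], [y2, y3]] = [[-24, 80], [76, 24]]


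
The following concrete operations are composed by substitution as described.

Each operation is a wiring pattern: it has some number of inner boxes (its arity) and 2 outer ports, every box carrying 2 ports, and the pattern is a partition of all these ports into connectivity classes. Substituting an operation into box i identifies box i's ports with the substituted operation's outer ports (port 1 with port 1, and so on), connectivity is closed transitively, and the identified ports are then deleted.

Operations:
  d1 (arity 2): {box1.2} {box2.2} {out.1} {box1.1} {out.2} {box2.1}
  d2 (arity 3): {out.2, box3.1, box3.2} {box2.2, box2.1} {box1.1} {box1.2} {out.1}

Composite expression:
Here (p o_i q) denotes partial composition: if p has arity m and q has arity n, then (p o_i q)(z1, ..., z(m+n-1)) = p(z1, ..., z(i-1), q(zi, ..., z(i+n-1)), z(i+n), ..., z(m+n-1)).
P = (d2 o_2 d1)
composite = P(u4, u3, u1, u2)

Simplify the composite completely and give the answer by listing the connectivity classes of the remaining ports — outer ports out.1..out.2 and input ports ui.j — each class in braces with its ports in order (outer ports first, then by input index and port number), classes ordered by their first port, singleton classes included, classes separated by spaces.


Connectivity passes through glued d2-boundaries; trace each wire chain.
composing d1 on (u3, u1), with out.j its own outer ports: {out.1} {out.2} {u1.1} {u1.2} {u3.1} {u3.2}
composing d2 on (u4, u3, u1, u2), with out.j its own outer ports: {out.1} {out.2, u2.1, u2.2} {u1.1} {u1.2} {u3.1} {u3.2} {u4.1} {u4.2}

{out.1} {out.2, u2.1, u2.2} {u1.1} {u1.2} {u3.1} {u3.2} {u4.1} {u4.2}


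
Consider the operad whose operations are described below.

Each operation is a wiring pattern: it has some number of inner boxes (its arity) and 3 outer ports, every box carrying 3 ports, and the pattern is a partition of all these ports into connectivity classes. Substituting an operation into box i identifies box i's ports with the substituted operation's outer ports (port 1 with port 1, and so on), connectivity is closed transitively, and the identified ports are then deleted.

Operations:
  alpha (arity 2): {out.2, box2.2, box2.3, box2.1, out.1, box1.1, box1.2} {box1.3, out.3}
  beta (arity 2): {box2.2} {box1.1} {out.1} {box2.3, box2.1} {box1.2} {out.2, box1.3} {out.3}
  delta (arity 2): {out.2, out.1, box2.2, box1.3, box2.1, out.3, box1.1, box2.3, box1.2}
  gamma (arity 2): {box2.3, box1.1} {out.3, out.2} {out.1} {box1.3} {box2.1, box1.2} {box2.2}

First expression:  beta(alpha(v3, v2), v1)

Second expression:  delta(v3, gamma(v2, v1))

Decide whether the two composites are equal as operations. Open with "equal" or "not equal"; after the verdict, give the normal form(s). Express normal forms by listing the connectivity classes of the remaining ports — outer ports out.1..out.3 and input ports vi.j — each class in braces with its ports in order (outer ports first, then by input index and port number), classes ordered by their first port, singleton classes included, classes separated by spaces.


The first expression, normalized: {out.1} {out.2, v3.3} {out.3} {v1.1, v1.3} {v1.2} {v2.1, v2.2, v2.3, v3.1, v3.2}
The second expression, normalized: {out.1, out.2, out.3, v3.1, v3.2, v3.3} {v1.1, v2.2} {v1.2} {v1.3, v2.1} {v2.3}
They disagree, so not equal.

not equal; first: {out.1} {out.2, v3.3} {out.3} {v1.1, v1.3} {v1.2} {v2.1, v2.2, v2.3, v3.1, v3.2}; second: {out.1, out.2, out.3, v3.1, v3.2, v3.3} {v1.1, v2.2} {v1.2} {v1.3, v2.1} {v2.3}


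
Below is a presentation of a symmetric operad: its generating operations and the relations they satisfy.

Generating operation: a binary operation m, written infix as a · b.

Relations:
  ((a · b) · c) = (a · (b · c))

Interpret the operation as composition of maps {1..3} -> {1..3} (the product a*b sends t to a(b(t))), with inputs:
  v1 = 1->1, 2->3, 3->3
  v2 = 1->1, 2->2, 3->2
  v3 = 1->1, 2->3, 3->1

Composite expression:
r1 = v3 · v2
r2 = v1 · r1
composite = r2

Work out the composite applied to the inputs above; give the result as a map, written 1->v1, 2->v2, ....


1->1, 2->3, 3->3

(v3 · v2) = 1->1, 2->3, 3->3
(v1 · (v3 · v2)) = 1->1, 2->3, 3->3


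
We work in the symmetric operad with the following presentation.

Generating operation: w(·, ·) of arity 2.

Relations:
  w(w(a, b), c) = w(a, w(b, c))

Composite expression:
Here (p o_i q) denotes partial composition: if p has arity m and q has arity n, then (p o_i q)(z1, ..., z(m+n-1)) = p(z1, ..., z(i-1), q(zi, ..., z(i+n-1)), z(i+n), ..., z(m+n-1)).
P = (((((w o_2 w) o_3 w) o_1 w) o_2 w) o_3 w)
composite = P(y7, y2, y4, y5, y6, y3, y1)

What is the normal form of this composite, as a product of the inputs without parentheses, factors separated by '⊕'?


Associativity of w dissolves the nesting; only the y-input order survives.
w(y4, y5) reduces to y4 ⊕ y5
w(y2, w(y4, y5)) reduces to y2 ⊕ y4 ⊕ y5
w(y7, w(y2, w(y4, y5))) reduces to y7 ⊕ y2 ⊕ y4 ⊕ y5
w(y3, y1) reduces to y3 ⊕ y1
w(y6, w(y3, y1)) reduces to y6 ⊕ y3 ⊕ y1
w(w(y7, w(y2, w(y4, y5))), w(y6, w(y3, y1))) reduces to y7 ⊕ y2 ⊕ y4 ⊕ y5 ⊕ y6 ⊕ y3 ⊕ y1

y7 ⊕ y2 ⊕ y4 ⊕ y5 ⊕ y6 ⊕ y3 ⊕ y1


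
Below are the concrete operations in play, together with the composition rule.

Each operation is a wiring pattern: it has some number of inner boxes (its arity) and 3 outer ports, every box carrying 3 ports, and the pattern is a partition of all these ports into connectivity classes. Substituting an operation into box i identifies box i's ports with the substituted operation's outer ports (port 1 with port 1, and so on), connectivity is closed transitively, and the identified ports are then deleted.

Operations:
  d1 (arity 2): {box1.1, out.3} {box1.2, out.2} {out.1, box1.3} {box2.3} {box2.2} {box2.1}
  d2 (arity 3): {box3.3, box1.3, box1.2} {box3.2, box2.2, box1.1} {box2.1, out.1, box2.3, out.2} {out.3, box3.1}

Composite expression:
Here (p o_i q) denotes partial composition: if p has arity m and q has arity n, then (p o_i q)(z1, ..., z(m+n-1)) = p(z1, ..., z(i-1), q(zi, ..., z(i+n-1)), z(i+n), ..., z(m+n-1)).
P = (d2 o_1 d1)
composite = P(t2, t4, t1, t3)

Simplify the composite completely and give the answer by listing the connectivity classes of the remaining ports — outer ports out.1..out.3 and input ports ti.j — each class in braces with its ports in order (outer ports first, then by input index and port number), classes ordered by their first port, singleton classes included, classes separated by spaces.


{out.1, out.2, t1.1, t1.3} {out.3, t3.1} {t1.2, t2.3, t3.2} {t2.1, t2.2, t3.3} {t4.1} {t4.2} {t4.3}

Connectivity passes through glued d2-boundaries; trace each wire chain.
through d1, on inputs (t2, t4): {out.1, t2.3} {out.2, t2.2} {out.3, t2.1} {t4.1} {t4.2} {t4.3} (out.j = stage outer ports)
through d2, on inputs (t2, t4, t1, t3): {out.1, out.2, t1.1, t1.3} {out.3, t3.1} {t1.2, t2.3, t3.2} {t2.1, t2.2, t3.3} {t4.1} {t4.2} {t4.3} (out.j = stage outer ports)


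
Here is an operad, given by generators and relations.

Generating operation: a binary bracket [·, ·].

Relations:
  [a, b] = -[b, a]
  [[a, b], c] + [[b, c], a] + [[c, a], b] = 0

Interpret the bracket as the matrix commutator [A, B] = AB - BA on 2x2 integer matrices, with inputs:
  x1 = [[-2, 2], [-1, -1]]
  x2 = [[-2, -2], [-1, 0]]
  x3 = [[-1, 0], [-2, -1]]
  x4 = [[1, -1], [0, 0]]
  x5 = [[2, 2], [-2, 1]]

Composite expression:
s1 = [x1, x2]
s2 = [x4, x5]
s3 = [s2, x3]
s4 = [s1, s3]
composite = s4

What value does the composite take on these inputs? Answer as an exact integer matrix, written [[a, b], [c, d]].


[[48, 72], [52, -48]]

[x1, x2] = [[-4, 6], [1, 4]]
[x4, x5] = [[2, 3], [2, -2]]
[[x4, x5], x3] = [[-6, 0], [8, 6]]
[[x1, x2], [[x4, x5], x3]] = [[48, 72], [52, -48]]


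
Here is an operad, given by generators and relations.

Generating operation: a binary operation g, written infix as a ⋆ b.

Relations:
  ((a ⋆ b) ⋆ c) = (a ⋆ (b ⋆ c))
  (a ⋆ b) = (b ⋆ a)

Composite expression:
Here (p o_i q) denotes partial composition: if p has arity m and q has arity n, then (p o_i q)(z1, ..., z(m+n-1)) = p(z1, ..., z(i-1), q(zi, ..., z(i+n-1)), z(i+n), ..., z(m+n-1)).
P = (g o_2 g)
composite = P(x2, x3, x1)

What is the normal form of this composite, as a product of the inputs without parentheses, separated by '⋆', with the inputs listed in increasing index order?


x1 ⋆ x2 ⋆ x3

Shape and order are irrelevant to g; the x-input set decides.
(x3 ⋆ x1) collapses to x3 ⋆ x1
(x2 ⋆ (x3 ⋆ x1)) collapses to x2 ⋆ x3 ⋆ x1
the factors in increasing index order: x1 ⋆ x2 ⋆ x3


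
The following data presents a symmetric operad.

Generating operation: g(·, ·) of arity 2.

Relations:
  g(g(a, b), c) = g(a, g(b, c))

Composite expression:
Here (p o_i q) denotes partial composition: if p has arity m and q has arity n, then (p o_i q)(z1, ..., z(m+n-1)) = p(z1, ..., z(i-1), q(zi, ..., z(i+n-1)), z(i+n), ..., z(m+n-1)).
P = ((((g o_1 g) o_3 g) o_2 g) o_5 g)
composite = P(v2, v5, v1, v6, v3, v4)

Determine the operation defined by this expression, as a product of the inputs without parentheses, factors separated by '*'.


v2 * v5 * v1 * v6 * v3 * v4


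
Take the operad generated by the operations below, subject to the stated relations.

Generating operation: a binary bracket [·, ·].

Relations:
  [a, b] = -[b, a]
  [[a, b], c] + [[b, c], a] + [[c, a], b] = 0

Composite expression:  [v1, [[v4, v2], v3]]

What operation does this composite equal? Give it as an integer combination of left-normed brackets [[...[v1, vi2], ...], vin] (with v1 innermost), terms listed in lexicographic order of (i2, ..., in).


-[[[v1, v2], v4], v3] + [[[v1, v3], v2], v4] - [[[v1, v3], v4], v2] + [[[v1, v4], v2], v3]


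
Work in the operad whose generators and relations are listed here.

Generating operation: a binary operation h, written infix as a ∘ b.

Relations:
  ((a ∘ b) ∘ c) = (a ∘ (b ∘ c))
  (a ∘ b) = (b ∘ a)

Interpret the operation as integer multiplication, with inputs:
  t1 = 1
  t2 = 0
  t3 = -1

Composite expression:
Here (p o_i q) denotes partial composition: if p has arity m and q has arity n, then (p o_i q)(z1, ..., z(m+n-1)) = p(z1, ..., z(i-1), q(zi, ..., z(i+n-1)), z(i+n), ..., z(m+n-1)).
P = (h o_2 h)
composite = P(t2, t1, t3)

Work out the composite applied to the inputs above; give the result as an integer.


0

(t1 ∘ t3) = -1
(t2 ∘ (t1 ∘ t3)) = 0


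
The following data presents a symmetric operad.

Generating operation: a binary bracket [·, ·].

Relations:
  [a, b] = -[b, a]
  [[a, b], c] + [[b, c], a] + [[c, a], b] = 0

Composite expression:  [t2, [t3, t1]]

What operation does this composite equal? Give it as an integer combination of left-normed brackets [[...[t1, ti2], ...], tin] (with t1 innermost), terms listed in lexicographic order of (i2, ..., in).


[[t1, t3], t2]


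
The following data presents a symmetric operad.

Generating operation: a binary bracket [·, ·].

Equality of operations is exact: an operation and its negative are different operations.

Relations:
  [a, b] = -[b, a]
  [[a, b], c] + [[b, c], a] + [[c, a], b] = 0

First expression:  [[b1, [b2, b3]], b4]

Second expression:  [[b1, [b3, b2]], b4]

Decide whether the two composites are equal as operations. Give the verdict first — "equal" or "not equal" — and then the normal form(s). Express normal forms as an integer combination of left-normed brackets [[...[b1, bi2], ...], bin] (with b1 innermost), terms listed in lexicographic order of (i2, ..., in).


not equal: they reduce to [[[b1, b2], b3], b4] - [[[b1, b3], b2], b4] and -[[[b1, b2], b3], b4] + [[[b1, b3], b2], b4]

Reducing the first expression gives [[[b1, b2], b3], b4] - [[[b1, b3], b2], b4]
Reducing the second expression gives -[[[b1, b2], b3], b4] + [[[b1, b3], b2], b4]
The normal forms differ: not equal.


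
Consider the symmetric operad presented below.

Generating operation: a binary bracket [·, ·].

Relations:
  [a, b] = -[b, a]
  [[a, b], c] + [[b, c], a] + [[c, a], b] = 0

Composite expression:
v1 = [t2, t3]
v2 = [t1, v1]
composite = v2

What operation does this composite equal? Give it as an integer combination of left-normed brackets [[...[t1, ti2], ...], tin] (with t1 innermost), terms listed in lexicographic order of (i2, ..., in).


[[t1, t2], t3] - [[t1, t3], t2]

Antisymmetry and Jacobi reduce to t1-anchored left-normed brackets.
Composite bracket: [t1, [t2, t3]]
Expanding via [a, b] = ab - ba: 4 signed words (2^2 = 4).
Only words starting with t1 matter:
  sign of t1t2t3 is +1, so it contributes +[[t1, t2], t3]
  sign of t1t3t2 is -1, so it contributes -[[t1, t3], t2]


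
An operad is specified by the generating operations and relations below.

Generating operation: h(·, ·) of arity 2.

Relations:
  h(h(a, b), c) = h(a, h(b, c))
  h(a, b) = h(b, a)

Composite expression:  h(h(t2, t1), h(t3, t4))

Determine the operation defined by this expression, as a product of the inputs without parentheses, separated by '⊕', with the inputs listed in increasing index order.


Key point: h commutes, so take the t-inputs in any fixed order.
h(t2, t1) spells out as t2 ⊕ t1
h(t3, t4) spells out as t3 ⊕ t4
h(h(t2, t1), h(t3, t4)) spells out as t2 ⊕ t1 ⊕ t3 ⊕ t4
reordering the factors by index: t1 ⊕ t2 ⊕ t3 ⊕ t4

t1 ⊕ t2 ⊕ t3 ⊕ t4


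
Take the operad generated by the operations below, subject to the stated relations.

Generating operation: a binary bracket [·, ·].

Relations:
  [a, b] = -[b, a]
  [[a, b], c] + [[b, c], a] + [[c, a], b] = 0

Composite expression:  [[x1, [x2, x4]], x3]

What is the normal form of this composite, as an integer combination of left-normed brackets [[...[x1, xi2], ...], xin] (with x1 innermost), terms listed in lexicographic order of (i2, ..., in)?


[[[x1, x2], x4], x3] - [[[x1, x4], x2], x3]


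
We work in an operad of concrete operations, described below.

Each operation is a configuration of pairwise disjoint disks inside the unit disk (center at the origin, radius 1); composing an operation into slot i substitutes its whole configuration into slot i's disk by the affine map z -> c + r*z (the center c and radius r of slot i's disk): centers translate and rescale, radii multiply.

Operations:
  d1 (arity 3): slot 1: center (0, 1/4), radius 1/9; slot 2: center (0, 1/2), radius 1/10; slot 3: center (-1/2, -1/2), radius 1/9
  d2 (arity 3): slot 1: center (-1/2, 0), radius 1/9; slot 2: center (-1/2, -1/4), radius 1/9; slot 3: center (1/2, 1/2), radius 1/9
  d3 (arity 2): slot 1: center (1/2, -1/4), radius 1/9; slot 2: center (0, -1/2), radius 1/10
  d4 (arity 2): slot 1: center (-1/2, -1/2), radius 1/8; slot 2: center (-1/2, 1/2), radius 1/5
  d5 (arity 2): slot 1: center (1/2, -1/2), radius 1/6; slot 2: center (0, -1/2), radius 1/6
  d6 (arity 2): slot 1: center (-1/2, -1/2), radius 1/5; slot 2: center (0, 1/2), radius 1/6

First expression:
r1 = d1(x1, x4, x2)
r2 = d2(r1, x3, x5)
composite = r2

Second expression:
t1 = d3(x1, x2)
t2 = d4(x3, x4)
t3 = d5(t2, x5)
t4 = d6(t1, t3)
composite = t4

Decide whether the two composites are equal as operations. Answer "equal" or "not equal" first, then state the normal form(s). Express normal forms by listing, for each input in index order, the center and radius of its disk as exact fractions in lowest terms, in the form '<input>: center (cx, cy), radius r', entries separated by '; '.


not equal: they reduce to x1: center (-1/2, 1/36), radius 1/81; x2: center (-5/9, -1/18), radius 1/81; x3: center (-1/2, -1/4), radius 1/9; x4: center (-1/2, 1/18), radius 1/90; x5: center (1/2, 1/2), radius 1/9 and x1: center (-2/5, -11/20), radius 1/45; x2: center (-1/2, -3/5), radius 1/50; x3: center (5/72, 29/72), radius 1/288; x4: center (5/72, 31/72), radius 1/180; x5: center (0, 5/12), radius 1/36

The first expression, normalized: x1: center (-1/2, 1/36), radius 1/81; x2: center (-5/9, -1/18), radius 1/81; x3: center (-1/2, -1/4), radius 1/9; x4: center (-1/2, 1/18), radius 1/90; x5: center (1/2, 1/2), radius 1/9
The second expression, normalized: x1: center (-2/5, -11/20), radius 1/45; x2: center (-1/2, -3/5), radius 1/50; x3: center (5/72, 29/72), radius 1/288; x4: center (5/72, 31/72), radius 1/180; x5: center (0, 5/12), radius 1/36
The forms do not match — not equal.


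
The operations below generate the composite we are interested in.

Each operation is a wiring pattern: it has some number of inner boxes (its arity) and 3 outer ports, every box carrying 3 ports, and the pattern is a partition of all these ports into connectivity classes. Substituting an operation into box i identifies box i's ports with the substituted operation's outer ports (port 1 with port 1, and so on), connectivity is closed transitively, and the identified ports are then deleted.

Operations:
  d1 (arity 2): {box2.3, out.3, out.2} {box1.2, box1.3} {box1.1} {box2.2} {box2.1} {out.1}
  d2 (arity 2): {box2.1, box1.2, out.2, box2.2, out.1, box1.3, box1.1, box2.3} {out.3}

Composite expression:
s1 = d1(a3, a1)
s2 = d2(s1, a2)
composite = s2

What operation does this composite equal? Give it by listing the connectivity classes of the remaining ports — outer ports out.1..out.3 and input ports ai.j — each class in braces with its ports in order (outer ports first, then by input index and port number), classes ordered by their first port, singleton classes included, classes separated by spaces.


{out.1, out.2, a1.3, a2.1, a2.2, a2.3} {out.3} {a1.1} {a1.2} {a3.1} {a3.2, a3.3}


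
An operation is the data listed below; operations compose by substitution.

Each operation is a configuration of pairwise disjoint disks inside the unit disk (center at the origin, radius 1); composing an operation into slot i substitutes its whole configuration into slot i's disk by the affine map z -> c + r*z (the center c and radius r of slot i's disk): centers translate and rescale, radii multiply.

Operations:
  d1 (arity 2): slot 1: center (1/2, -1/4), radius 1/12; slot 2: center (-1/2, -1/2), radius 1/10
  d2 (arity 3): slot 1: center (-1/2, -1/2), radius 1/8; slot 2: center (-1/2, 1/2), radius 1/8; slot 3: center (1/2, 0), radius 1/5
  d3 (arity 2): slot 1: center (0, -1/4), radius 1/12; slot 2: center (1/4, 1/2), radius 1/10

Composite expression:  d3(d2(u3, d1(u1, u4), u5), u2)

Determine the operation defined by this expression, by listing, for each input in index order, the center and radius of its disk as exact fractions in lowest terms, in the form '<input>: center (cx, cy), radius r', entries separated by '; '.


Each u-disk chains the slot maps above it in d3; radii multiply.
tracing u3 down its 2-map path: center (-1/24, -7/24), radius 1/96
tracing u1 down its 3-map path: center (-7/192, -27/128), radius 1/1152
tracing u4 down its 3-map path: center (-3/64, -41/192), radius 1/960
tracing u5 down its 2-map path: center (1/24, -1/4), radius 1/60
tracing u2 down its 1-map path: center (1/4, 1/2), radius 1/10

u1: center (-7/192, -27/128), radius 1/1152; u2: center (1/4, 1/2), radius 1/10; u3: center (-1/24, -7/24), radius 1/96; u4: center (-3/64, -41/192), radius 1/960; u5: center (1/24, -1/4), radius 1/60


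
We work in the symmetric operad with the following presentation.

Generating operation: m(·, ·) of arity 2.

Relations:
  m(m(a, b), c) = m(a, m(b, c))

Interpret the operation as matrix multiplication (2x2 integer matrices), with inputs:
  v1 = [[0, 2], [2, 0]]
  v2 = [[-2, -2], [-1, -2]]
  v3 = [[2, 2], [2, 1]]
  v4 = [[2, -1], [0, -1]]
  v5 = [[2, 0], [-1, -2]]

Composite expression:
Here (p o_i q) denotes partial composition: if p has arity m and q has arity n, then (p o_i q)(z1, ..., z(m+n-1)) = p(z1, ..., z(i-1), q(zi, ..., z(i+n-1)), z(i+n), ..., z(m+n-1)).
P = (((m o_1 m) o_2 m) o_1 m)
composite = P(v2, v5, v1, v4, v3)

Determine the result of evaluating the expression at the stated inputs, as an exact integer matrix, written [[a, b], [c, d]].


m(v2, v5) = [[-2, 4], [0, 4]]
m(v1, v4) = [[0, -2], [4, -2]]
m(m(v2, v5), m(v1, v4)) = [[16, -4], [16, -8]]
m(m(m(v2, v5), m(v1, v4)), v3) = [[24, 28], [16, 24]]

[[24, 28], [16, 24]]


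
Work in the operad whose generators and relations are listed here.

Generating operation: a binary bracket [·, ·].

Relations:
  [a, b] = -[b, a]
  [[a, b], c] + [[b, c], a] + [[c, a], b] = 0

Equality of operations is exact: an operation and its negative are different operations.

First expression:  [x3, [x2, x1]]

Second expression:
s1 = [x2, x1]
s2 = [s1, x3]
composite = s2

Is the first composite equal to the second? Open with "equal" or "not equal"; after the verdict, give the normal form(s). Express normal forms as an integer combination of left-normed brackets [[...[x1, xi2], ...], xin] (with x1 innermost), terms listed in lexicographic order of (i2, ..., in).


not equal — first [[x1, x2], x3], second -[[x1, x2], x3]

The first composite normalizes to [[x1, x2], x3]
The second composite normalizes to -[[x1, x2], x3]
Different reductions; not equal.


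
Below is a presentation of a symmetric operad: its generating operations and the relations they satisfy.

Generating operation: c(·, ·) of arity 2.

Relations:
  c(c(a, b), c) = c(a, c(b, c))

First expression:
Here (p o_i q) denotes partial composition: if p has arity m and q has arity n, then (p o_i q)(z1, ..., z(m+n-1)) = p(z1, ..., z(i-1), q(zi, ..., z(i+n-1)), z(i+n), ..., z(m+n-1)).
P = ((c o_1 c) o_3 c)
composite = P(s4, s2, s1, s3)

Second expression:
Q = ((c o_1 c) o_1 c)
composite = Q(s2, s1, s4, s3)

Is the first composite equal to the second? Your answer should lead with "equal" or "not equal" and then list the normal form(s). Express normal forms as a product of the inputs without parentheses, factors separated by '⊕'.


not equal: they reduce to s4 ⊕ s2 ⊕ s1 ⊕ s3 and s2 ⊕ s1 ⊕ s4 ⊕ s3


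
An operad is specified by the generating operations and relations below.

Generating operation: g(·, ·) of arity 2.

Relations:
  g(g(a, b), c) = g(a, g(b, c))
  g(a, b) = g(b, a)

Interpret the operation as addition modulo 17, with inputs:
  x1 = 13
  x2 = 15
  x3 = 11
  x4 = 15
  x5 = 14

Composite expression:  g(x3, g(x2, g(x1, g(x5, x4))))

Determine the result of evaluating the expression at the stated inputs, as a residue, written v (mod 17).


0 (mod 17)

g(x5, x4) = 12
g(x1, g(x5, x4)) = 8
g(x2, g(x1, g(x5, x4))) = 6
g(x3, g(x2, g(x1, g(x5, x4)))) = 0


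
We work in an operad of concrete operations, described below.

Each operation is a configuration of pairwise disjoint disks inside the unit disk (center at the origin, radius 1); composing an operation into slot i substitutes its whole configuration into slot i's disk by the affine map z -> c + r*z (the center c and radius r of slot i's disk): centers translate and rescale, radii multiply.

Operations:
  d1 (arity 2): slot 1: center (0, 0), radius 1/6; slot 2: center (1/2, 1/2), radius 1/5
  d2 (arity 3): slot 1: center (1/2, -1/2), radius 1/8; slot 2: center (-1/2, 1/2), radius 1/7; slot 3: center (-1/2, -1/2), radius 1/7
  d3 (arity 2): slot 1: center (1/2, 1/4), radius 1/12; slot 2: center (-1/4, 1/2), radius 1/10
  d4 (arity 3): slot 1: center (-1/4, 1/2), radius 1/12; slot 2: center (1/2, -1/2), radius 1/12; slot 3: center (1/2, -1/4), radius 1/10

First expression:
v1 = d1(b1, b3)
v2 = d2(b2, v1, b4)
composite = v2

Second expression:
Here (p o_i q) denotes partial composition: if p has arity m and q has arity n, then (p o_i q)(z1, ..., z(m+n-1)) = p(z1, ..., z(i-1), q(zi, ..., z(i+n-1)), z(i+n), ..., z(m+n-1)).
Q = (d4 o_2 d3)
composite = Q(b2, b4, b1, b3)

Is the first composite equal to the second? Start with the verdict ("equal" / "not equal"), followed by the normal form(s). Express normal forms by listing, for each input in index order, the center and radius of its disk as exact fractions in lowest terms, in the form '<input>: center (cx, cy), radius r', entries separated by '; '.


not equal: they reduce to b1: center (-1/2, 1/2), radius 1/42; b2: center (1/2, -1/2), radius 1/8; b3: center (-3/7, 4/7), radius 1/35; b4: center (-1/2, -1/2), radius 1/7 and b1: center (23/48, -11/24), radius 1/120; b2: center (-1/4, 1/2), radius 1/12; b3: center (1/2, -1/4), radius 1/10; b4: center (13/24, -23/48), radius 1/144

The first expression, normalized: b1: center (-1/2, 1/2), radius 1/42; b2: center (1/2, -1/2), radius 1/8; b3: center (-3/7, 4/7), radius 1/35; b4: center (-1/2, -1/2), radius 1/7
The second expression, normalized: b1: center (23/48, -11/24), radius 1/120; b2: center (-1/4, 1/2), radius 1/12; b3: center (1/2, -1/4), radius 1/10; b4: center (13/24, -23/48), radius 1/144
The forms do not match — not equal.


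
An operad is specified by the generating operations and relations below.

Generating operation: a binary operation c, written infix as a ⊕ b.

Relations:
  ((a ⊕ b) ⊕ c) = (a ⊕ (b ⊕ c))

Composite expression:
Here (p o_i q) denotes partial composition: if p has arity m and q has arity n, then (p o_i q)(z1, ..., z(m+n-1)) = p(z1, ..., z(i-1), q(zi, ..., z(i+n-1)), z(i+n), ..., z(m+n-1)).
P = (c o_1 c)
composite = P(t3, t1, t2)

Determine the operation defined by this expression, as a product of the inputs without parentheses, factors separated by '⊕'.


t3 ⊕ t1 ⊕ t2


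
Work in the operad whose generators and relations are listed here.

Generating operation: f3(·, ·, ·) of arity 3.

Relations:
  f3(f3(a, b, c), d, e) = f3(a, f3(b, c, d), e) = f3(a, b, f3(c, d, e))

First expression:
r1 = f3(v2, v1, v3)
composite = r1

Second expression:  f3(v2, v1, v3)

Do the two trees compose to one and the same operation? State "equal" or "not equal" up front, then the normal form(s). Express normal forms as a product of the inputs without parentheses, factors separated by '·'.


equal: each reduces to v2 · v1 · v3

In normal form, the first expression is v2 · v1 · v3
In normal form, the second expression is v2 · v1 · v3
Identical normal forms: equal.


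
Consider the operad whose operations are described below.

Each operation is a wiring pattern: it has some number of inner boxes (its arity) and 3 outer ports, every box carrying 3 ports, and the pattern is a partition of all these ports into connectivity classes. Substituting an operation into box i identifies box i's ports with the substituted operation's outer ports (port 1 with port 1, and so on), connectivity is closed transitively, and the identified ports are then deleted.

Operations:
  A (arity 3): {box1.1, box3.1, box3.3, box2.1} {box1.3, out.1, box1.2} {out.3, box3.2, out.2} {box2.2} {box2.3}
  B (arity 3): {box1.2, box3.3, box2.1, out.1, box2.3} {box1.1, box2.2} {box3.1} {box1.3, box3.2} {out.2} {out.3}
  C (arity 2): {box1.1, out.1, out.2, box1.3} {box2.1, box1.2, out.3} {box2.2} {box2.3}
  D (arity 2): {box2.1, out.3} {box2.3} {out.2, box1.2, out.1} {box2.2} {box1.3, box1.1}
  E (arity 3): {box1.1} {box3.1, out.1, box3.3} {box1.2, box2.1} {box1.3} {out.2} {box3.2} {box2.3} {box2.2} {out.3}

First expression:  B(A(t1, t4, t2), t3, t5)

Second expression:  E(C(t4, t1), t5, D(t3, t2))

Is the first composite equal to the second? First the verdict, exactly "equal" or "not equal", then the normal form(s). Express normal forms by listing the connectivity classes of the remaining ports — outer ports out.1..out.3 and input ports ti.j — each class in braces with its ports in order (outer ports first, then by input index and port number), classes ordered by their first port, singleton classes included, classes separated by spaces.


not equal; first: {out.1, t2.2, t3.1, t3.3, t5.2, t5.3} {out.2} {out.3} {t1.1, t2.1, t2.3, t4.1} {t1.2, t1.3, t3.2} {t4.2} {t4.3} {t5.1}; second: {out.1, t2.1, t3.2} {out.2} {out.3} {t1.1, t4.2} {t1.2} {t1.3} {t2.2} {t2.3} {t3.1, t3.3} {t4.1, t4.3, t5.1} {t5.2} {t5.3}


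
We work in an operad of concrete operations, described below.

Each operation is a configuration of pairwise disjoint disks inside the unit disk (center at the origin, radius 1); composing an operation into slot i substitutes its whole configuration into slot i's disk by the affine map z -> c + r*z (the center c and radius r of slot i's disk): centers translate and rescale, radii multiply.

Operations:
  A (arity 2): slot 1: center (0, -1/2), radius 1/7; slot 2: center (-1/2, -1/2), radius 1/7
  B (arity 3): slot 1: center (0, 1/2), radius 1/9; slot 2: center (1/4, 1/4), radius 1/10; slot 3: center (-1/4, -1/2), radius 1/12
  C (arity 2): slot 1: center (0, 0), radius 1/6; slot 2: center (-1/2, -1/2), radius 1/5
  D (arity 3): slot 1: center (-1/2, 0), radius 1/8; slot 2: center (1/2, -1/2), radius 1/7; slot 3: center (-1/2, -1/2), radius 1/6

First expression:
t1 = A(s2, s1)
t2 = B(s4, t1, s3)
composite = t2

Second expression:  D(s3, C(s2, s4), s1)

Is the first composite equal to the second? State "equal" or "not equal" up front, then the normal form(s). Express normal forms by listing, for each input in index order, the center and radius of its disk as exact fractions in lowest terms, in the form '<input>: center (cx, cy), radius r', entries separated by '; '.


not equal — first s1: center (1/5, 1/5), radius 1/70; s2: center (1/4, 1/5), radius 1/70; s3: center (-1/4, -1/2), radius 1/12; s4: center (0, 1/2), radius 1/9, second s1: center (-1/2, -1/2), radius 1/6; s2: center (1/2, -1/2), radius 1/42; s3: center (-1/2, 0), radius 1/8; s4: center (3/7, -4/7), radius 1/35

The first expression reduces to s1: center (1/5, 1/5), radius 1/70; s2: center (1/4, 1/5), radius 1/70; s3: center (-1/4, -1/2), radius 1/12; s4: center (0, 1/2), radius 1/9
The second expression reduces to s1: center (-1/2, -1/2), radius 1/6; s2: center (1/2, -1/2), radius 1/42; s3: center (-1/2, 0), radius 1/8; s4: center (3/7, -4/7), radius 1/35
The forms do not match — not equal.


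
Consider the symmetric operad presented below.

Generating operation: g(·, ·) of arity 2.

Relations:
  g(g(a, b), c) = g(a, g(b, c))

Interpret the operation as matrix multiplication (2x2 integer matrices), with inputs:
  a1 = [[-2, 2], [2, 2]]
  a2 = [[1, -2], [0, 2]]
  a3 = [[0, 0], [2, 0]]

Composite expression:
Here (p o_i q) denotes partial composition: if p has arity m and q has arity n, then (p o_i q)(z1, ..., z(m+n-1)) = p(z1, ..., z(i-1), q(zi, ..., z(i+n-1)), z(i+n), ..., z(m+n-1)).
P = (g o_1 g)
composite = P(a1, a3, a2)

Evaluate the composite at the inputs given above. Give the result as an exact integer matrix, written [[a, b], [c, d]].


[[4, -8], [4, -8]]

g(a1, a3) = [[4, 0], [4, 0]]
g(g(a1, a3), a2) = [[4, -8], [4, -8]]


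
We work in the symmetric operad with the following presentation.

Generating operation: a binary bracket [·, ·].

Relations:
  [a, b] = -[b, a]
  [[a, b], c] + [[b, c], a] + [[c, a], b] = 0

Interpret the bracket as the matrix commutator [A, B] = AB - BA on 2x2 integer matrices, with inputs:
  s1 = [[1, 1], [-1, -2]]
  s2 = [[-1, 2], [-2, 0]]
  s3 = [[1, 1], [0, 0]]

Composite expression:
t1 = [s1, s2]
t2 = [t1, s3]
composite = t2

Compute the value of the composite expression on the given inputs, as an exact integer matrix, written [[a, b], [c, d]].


[[-7, -7], [7, 7]]

[s1, s2] = [[0, 7], [7, 0]]
[[s1, s2], s3] = [[-7, -7], [7, 7]]


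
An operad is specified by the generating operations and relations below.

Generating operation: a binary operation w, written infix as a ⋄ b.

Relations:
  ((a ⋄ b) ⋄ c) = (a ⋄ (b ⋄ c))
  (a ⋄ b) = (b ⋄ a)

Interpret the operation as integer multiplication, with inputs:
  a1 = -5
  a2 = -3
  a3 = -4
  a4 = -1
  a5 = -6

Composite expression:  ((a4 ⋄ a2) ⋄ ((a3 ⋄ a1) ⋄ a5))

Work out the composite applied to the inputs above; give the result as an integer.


-360

(a4 ⋄ a2) = 3
(a3 ⋄ a1) = 20
((a3 ⋄ a1) ⋄ a5) = -120
((a4 ⋄ a2) ⋄ ((a3 ⋄ a1) ⋄ a5)) = -360


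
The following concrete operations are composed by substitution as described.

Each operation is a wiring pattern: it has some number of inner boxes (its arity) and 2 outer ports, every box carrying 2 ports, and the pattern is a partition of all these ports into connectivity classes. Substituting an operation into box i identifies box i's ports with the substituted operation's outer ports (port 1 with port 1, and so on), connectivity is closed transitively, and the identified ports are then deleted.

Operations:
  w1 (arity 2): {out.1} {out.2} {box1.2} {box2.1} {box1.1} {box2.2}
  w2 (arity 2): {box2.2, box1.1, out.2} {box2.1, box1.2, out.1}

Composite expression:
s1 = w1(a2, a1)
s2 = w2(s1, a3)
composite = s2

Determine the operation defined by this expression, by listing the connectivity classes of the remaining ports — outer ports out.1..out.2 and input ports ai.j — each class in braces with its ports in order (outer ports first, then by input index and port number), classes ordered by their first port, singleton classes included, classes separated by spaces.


{out.1, a3.1} {out.2, a3.2} {a1.1} {a1.2} {a2.1} {a2.2}

Reachability decides: close wires over w2-identified ports.
after w1, the pattern on (a2, a1) reads {out.1} {out.2} {a1.1} {a1.2} {a2.1} {a2.2} (out.j = its outer ports)
after w2, the pattern on (a2, a1, a3) reads {out.1, a3.1} {out.2, a3.2} {a1.1} {a1.2} {a2.1} {a2.2} (out.j = its outer ports)
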